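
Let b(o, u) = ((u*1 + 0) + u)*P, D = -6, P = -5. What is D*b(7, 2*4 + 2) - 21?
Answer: 579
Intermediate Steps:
b(o, u) = -10*u (b(o, u) = ((u*1 + 0) + u)*(-5) = ((u + 0) + u)*(-5) = (u + u)*(-5) = (2*u)*(-5) = -10*u)
D*b(7, 2*4 + 2) - 21 = -(-60)*(2*4 + 2) - 21 = -(-60)*(8 + 2) - 21 = -(-60)*10 - 21 = -6*(-100) - 21 = 600 - 21 = 579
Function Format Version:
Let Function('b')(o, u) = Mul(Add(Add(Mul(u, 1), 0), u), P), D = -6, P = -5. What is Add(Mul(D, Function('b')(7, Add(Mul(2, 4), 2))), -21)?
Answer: 579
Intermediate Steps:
Function('b')(o, u) = Mul(-10, u) (Function('b')(o, u) = Mul(Add(Add(Mul(u, 1), 0), u), -5) = Mul(Add(Add(u, 0), u), -5) = Mul(Add(u, u), -5) = Mul(Mul(2, u), -5) = Mul(-10, u))
Add(Mul(D, Function('b')(7, Add(Mul(2, 4), 2))), -21) = Add(Mul(-6, Mul(-10, Add(Mul(2, 4), 2))), -21) = Add(Mul(-6, Mul(-10, Add(8, 2))), -21) = Add(Mul(-6, Mul(-10, 10)), -21) = Add(Mul(-6, -100), -21) = Add(600, -21) = 579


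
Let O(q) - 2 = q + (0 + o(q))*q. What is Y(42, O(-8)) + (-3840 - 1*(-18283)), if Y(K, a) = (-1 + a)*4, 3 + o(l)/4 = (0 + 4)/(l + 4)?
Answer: 14927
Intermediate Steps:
o(l) = -12 + 16/(4 + l) (o(l) = -12 + 4*((0 + 4)/(l + 4)) = -12 + 4*(4/(4 + l)) = -12 + 16/(4 + l))
O(q) = 2 + q + 4*q*(-8 - 3*q)/(4 + q) (O(q) = 2 + (q + (0 + 4*(-8 - 3*q)/(4 + q))*q) = 2 + (q + (4*(-8 - 3*q)/(4 + q))*q) = 2 + (q + 4*q*(-8 - 3*q)/(4 + q)) = 2 + q + 4*q*(-8 - 3*q)/(4 + q))
Y(K, a) = -4 + 4*a
Y(42, O(-8)) + (-3840 - 1*(-18283)) = (-4 + 4*((8 - 26*(-8) - 11*(-8)**2)/(4 - 8))) + (-3840 - 1*(-18283)) = (-4 + 4*((8 + 208 - 11*64)/(-4))) + (-3840 + 18283) = (-4 + 4*(-(8 + 208 - 704)/4)) + 14443 = (-4 + 4*(-1/4*(-488))) + 14443 = (-4 + 4*122) + 14443 = (-4 + 488) + 14443 = 484 + 14443 = 14927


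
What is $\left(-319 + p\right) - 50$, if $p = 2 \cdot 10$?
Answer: $-349$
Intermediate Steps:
$p = 20$
$\left(-319 + p\right) - 50 = \left(-319 + 20\right) - 50 = -299 - 50 = -349$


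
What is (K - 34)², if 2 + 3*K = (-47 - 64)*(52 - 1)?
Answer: 33235225/9 ≈ 3.6928e+6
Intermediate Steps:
K = -5663/3 (K = -⅔ + ((-47 - 64)*(52 - 1))/3 = -⅔ + (-111*51)/3 = -⅔ + (⅓)*(-5661) = -⅔ - 1887 = -5663/3 ≈ -1887.7)
(K - 34)² = (-5663/3 - 34)² = (-5765/3)² = 33235225/9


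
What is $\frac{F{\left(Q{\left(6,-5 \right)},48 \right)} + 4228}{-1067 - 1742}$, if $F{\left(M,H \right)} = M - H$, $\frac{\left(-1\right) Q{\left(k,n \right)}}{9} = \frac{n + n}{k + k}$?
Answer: $- \frac{8375}{5618} \approx -1.4907$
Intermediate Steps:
$Q{\left(k,n \right)} = - \frac{9 n}{k}$ ($Q{\left(k,n \right)} = - 9 \frac{n + n}{k + k} = - 9 \frac{2 n}{2 k} = - 9 \cdot 2 n \frac{1}{2 k} = - 9 \frac{n}{k} = - \frac{9 n}{k}$)
$\frac{F{\left(Q{\left(6,-5 \right)},48 \right)} + 4228}{-1067 - 1742} = \frac{\left(\left(-9\right) \left(-5\right) \frac{1}{6} - 48\right) + 4228}{-1067 - 1742} = \frac{\left(\left(-9\right) \left(-5\right) \frac{1}{6} - 48\right) + 4228}{-2809} = \left(\left(\frac{15}{2} - 48\right) + 4228\right) \left(- \frac{1}{2809}\right) = \left(- \frac{81}{2} + 4228\right) \left(- \frac{1}{2809}\right) = \frac{8375}{2} \left(- \frac{1}{2809}\right) = - \frac{8375}{5618}$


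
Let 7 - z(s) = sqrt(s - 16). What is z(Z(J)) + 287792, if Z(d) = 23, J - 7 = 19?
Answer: 287799 - sqrt(7) ≈ 2.8780e+5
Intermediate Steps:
J = 26 (J = 7 + 19 = 26)
z(s) = 7 - sqrt(-16 + s) (z(s) = 7 - sqrt(s - 16) = 7 - sqrt(-16 + s))
z(Z(J)) + 287792 = (7 - sqrt(-16 + 23)) + 287792 = (7 - sqrt(7)) + 287792 = 287799 - sqrt(7)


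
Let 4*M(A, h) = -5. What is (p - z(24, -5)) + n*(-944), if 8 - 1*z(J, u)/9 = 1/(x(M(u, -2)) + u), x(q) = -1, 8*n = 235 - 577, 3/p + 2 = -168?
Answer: 3424011/85 ≈ 40283.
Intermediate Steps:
p = -3/170 (p = 3/(-2 - 168) = 3/(-170) = 3*(-1/170) = -3/170 ≈ -0.017647)
n = -171/4 (n = (235 - 577)/8 = (⅛)*(-342) = -171/4 ≈ -42.750)
M(A, h) = -5/4 (M(A, h) = (¼)*(-5) = -5/4)
z(J, u) = 72 - 9/(-1 + u)
(p - z(24, -5)) + n*(-944) = (-3/170 - 9*(-9 + 8*(-5))/(-1 - 5)) - 171/4*(-944) = (-3/170 - 9*(-9 - 40)/(-6)) + 40356 = (-3/170 - 9*(-1)*(-49)/6) + 40356 = (-3/170 - 1*147/2) + 40356 = (-3/170 - 147/2) + 40356 = -6249/85 + 40356 = 3424011/85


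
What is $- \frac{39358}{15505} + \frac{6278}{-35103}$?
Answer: $- \frac{1478924264}{544272015} \approx -2.7173$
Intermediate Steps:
$- \frac{39358}{15505} + \frac{6278}{-35103} = \left(-39358\right) \frac{1}{15505} + 6278 \left(- \frac{1}{35103}\right) = - \frac{39358}{15505} - \frac{6278}{35103} = - \frac{1478924264}{544272015}$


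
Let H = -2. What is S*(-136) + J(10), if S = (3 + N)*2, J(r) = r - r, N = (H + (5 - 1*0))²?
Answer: -3264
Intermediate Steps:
N = 9 (N = (-2 + (5 - 1*0))² = (-2 + (5 + 0))² = (-2 + 5)² = 3² = 9)
J(r) = 0
S = 24 (S = (3 + 9)*2 = 12*2 = 24)
S*(-136) + J(10) = 24*(-136) + 0 = -3264 + 0 = -3264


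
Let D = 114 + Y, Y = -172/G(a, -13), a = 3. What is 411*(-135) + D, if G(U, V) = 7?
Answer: -387769/7 ≈ -55396.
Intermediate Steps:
Y = -172/7 ≈ -24.571
D = 626/7 (D = 114 - 172/7 = 626/7 ≈ 89.429)
411*(-135) + D = 411*(-135) + 626/7 = -55485 + 626/7 = -387769/7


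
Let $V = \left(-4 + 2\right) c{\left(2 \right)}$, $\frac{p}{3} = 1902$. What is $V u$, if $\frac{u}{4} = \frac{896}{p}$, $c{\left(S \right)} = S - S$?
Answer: $0$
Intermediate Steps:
$p = 5706$ ($p = 3 \cdot 1902 = 5706$)
$c{\left(S \right)} = 0$
$V = 0$ ($V = \left(-4 + 2\right) 0 = \left(-2\right) 0 = 0$)
$u = \frac{1792}{2853}$ ($u = 4 \cdot \frac{896}{5706} = 4 \cdot 896 \cdot \frac{1}{5706} = 4 \cdot \frac{448}{2853} = \frac{1792}{2853} \approx 0.62811$)
$V u = 0 \cdot \frac{1792}{2853} = 0$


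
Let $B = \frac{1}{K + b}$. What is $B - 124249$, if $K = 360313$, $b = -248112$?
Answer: $- \frac{13940862048}{112201} \approx -1.2425 \cdot 10^{5}$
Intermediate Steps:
$B = \frac{1}{112201}$ ($B = \frac{1}{360313 - 248112} = \frac{1}{112201} \approx 8.9126 \cdot 10^{-6}$)
$B - 124249 = \frac{1}{112201} - 124249 = - \frac{13940862048}{112201}$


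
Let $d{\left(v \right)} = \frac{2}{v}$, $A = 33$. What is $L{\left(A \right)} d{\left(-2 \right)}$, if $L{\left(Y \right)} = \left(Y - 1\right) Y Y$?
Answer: $-34848$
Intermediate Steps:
$L{\left(Y \right)} = Y^{2} \left(-1 + Y\right)$ ($L{\left(Y \right)} = \left(-1 + Y\right) Y Y = Y \left(-1 + Y\right) Y = Y^{2} \left(-1 + Y\right)$)
$L{\left(A \right)} d{\left(-2 \right)} = 33^{2} \left(-1 + 33\right) \frac{2}{-2} = 1089 \cdot 32 \cdot 2 \left(- \frac{1}{2}\right) = 34848 \left(-1\right) = -34848$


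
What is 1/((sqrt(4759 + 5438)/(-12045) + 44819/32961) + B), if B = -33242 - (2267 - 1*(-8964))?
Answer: -70804738034962537650/3148802837284218648114437 + 396546045165*sqrt(1133)/3148802837284218648114437 ≈ -2.2486e-5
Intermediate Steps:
B = -44473 (B = -33242 - (2267 + 8964) = -33242 - 1*11231 = -33242 - 11231 = -44473)
1/((sqrt(4759 + 5438)/(-12045) + 44819/32961) + B) = 1/((sqrt(4759 + 5438)/(-12045) + 44819/32961) - 44473) = 1/((sqrt(10197)*(-1/12045) + 44819*(1/32961)) - 44473) = 1/(((3*sqrt(1133))*(-1/12045) + 44819/32961) - 44473) = 1/((-sqrt(1133)/4015 + 44819/32961) - 44473) = 1/((44819/32961 - sqrt(1133)/4015) - 44473) = 1/(-1465829734/32961 - sqrt(1133)/4015)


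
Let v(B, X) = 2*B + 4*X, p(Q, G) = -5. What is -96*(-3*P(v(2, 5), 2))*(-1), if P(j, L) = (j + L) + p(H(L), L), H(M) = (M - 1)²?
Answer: -6048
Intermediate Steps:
H(M) = (-1 + M)²
P(j, L) = -5 + L + j (P(j, L) = (j + L) - 5 = (L + j) - 5 = -5 + L + j)
-96*(-3*P(v(2, 5), 2))*(-1) = -96*(-3*(-5 + 2 + (2*2 + 4*5)))*(-1) = -96*(-3*(-5 + 2 + (4 + 20)))*(-1) = -96*(-3*(-5 + 2 + 24))*(-1) = -96*(-3*21)*(-1) = -(-6048)*(-1) = -96*63 = -6048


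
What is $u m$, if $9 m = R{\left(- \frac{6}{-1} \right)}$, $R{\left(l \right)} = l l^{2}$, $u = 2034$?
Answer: $48816$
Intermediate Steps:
$R{\left(l \right)} = l^{3}$
$m = 24$ ($m = \frac{\left(- \frac{6}{-1}\right)^{3}}{9} = \frac{\left(\left(-6\right) \left(-1\right)\right)^{3}}{9} = \frac{6^{3}}{9} = \frac{1}{9} \cdot 216 = 24$)
$u m = 2034 \cdot 24 = 48816$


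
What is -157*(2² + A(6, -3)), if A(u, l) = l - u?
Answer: 785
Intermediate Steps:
-157*(2² + A(6, -3)) = -157*(2² + (-3 - 1*6)) = -157*(4 + (-3 - 6)) = -157*(4 - 9) = -157*(-5) = 785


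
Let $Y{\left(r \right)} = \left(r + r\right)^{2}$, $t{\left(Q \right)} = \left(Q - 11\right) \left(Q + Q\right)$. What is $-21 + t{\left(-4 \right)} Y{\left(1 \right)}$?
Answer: $459$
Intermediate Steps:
$t{\left(Q \right)} = 2 Q \left(-11 + Q\right)$ ($t{\left(Q \right)} = \left(Q - 11\right) 2 Q = \left(-11 + Q\right) 2 Q = 2 Q \left(-11 + Q\right)$)
$Y{\left(r \right)} = 4 r^{2}$ ($Y{\left(r \right)} = \left(2 r\right)^{2} = 4 r^{2}$)
$-21 + t{\left(-4 \right)} Y{\left(1 \right)} = -21 + 2 \left(-4\right) \left(-11 - 4\right) 4 \cdot 1^{2} = -21 + 2 \left(-4\right) \left(-15\right) 4 \cdot 1 = -21 + 120 \cdot 4 = -21 + 480 = 459$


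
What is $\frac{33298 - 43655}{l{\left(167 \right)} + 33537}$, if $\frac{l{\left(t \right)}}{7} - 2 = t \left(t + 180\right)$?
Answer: $- \frac{10357}{439194} \approx -0.023582$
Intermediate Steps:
$l{\left(t \right)} = 14 + 7 t \left(180 + t\right)$ ($l{\left(t \right)} = 14 + 7 t \left(t + 180\right) = 14 + 7 t \left(180 + t\right)$)
$\frac{33298 - 43655}{l{\left(167 \right)} + 33537} = \frac{33298 - 43655}{\left(14 + 7 \cdot 167^{2} + 1260 \cdot 167\right) + 33537} = - \frac{10357}{\left(14 + 7 \cdot 27889 + 210420\right) + 33537} = - \frac{10357}{\left(14 + 195223 + 210420\right) + 33537} = - \frac{10357}{405657 + 33537} = - \frac{10357}{439194}$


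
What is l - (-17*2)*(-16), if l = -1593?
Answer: -2137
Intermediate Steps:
l - (-17*2)*(-16) = -1593 - (-17*2)*(-16) = -1593 - (-34)*(-16) = -1593 - 1*544 = -1593 - 544 = -2137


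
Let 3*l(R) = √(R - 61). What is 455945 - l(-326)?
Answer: 455945 - I*√43 ≈ 4.5595e+5 - 6.5574*I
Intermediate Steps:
l(R) = √(-61 + R)/3 (l(R) = √(R - 61)/3 = √(-61 + R)/3)
455945 - l(-326) = 455945 - √(-61 - 326)/3 = 455945 - √(-387)/3 = 455945 - 3*I*√43/3 = 455945 - I*√43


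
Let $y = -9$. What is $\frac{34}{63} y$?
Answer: $- \frac{34}{7} \approx -4.8571$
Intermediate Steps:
$\frac{34}{63} y = \frac{34}{63} \left(-9\right) = - \frac{34}{7}$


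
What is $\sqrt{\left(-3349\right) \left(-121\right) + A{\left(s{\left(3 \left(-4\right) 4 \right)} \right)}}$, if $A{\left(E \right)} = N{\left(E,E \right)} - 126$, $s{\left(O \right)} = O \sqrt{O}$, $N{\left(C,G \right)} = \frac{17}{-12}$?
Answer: $\frac{\sqrt{14583657}}{6} \approx 636.48$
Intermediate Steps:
$N{\left(C,G \right)} = - \frac{17}{12}$ ($N{\left(C,G \right)} = 17 \left(- \frac{1}{12}\right) = - \frac{17}{12}$)
$s{\left(O \right)} = O^{\frac{3}{2}}$
$A{\left(E \right)} = - \frac{1529}{12}$ ($A{\left(E \right)} = - \frac{17}{12} - 126 = - \frac{1529}{12}$)
$\sqrt{\left(-3349\right) \left(-121\right) + A{\left(s{\left(3 \left(-4\right) 4 \right)} \right)}} = \sqrt{\left(-3349\right) \left(-121\right) - \frac{1529}{12}} = \sqrt{405229 - \frac{1529}{12}} = \sqrt{\frac{4861219}{12}} = \frac{\sqrt{14583657}}{6}$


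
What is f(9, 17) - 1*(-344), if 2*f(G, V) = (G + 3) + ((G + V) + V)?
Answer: 743/2 ≈ 371.50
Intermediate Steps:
f(G, V) = 3/2 + G + V (f(G, V) = ((G + 3) + ((G + V) + V))/2 = ((3 + G) + (G + 2*V))/2 = (3 + 2*G + 2*V)/2 = 3/2 + G + V)
f(9, 17) - 1*(-344) = (3/2 + 9 + 17) - 1*(-344) = 55/2 + 344 = 743/2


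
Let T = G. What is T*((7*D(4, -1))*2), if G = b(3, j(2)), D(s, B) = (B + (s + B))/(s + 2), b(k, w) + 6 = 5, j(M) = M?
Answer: -14/3 ≈ -4.6667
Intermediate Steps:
b(k, w) = -1 (b(k, w) = -6 + 5 = -1)
D(s, B) = (s + 2*B)/(2 + s) (D(s, B) = (B + (B + s))/(2 + s) = (s + 2*B)/(2 + s))
G = -1
T = -1
T*((7*D(4, -1))*2) = -7*((4 + 2*(-1))/(2 + 4))*2 = -7*((4 - 2)/6)*2 = -7*((⅙)*2)*2 = -7*(⅓)*2 = -7*2/3 = -1*14/3 = -14/3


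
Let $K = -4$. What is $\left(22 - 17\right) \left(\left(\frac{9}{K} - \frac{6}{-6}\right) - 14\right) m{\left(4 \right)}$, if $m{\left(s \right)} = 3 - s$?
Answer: $\frac{305}{4} \approx 76.25$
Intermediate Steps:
$\left(22 - 17\right) \left(\left(\frac{9}{K} - \frac{6}{-6}\right) - 14\right) m{\left(4 \right)} = \left(22 - 17\right) \left(\left(\frac{9}{-4} - \frac{6}{-6}\right) - 14\right) \left(3 - 4\right) = 5 \left(\left(9 \left(- \frac{1}{4}\right) - -1\right) - 14\right) \left(3 - 4\right) = 5 \left(\left(- \frac{9}{4} + 1\right) - 14\right) \left(-1\right) = 5 \left(- \frac{5}{4} - 14\right) \left(-1\right) = 5 \left(- \frac{61}{4}\right) \left(-1\right) = \left(- \frac{305}{4}\right) \left(-1\right) = \frac{305}{4}$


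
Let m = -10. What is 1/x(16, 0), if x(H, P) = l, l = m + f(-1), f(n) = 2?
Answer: -⅛ ≈ -0.12500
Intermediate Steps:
l = -8 (l = -10 + 2 = -8)
x(H, P) = -8
1/x(16, 0) = 1/(-8) = -⅛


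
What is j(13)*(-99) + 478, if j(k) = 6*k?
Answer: -7244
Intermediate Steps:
j(13)*(-99) + 478 = (6*13)*(-99) + 478 = 78*(-99) + 478 = -7722 + 478 = -7244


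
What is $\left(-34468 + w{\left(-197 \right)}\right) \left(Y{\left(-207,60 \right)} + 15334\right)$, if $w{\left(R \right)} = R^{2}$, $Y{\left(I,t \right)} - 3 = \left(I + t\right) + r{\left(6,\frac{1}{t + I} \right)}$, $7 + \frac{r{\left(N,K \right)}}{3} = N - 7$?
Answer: $65835606$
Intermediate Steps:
$r{\left(N,K \right)} = -42 + 3 N$ ($r{\left(N,K \right)} = -21 + 3 \left(N - 7\right) = -21 + 3 \left(-7 + N\right) = -21 + \left(-21 + 3 N\right) = -42 + 3 N$)
$Y{\left(I,t \right)} = -21 + I + t$ ($Y{\left(I,t \right)} = 3 + \left(\left(I + t\right) + \left(-42 + 3 \cdot 6\right)\right) = 3 + \left(\left(I + t\right) + \left(-42 + 18\right)\right) = 3 - \left(24 - I - t\right) = 3 + \left(-24 + I + t\right) = -21 + I + t$)
$\left(-34468 + w{\left(-197 \right)}\right) \left(Y{\left(-207,60 \right)} + 15334\right) = \left(-34468 + \left(-197\right)^{2}\right) \left(\left(-21 - 207 + 60\right) + 15334\right) = \left(-34468 + 38809\right) \left(-168 + 15334\right) = 4341 \cdot 15166 = 65835606$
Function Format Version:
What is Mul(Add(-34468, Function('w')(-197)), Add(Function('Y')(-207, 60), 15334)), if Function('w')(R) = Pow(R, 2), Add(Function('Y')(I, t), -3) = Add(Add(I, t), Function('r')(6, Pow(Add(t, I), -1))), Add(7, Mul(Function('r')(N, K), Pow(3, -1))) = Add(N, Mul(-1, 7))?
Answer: 65835606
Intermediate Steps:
Function('r')(N, K) = Add(-42, Mul(3, N)) (Function('r')(N, K) = Add(-21, Mul(3, Add(N, Mul(-1, 7)))) = Add(-21, Mul(3, Add(N, -7))) = Add(-21, Mul(3, Add(-7, N))) = Add(-21, Add(-21, Mul(3, N))) = Add(-42, Mul(3, N)))
Function('Y')(I, t) = Add(-21, I, t) (Function('Y')(I, t) = Add(3, Add(Add(I, t), Add(-42, Mul(3, 6)))) = Add(3, Add(Add(I, t), Add(-42, 18))) = Add(3, Add(Add(I, t), -24)) = Add(3, Add(-24, I, t)) = Add(-21, I, t))
Mul(Add(-34468, Function('w')(-197)), Add(Function('Y')(-207, 60), 15334)) = Mul(Add(-34468, Pow(-197, 2)), Add(Add(-21, -207, 60), 15334)) = Mul(Add(-34468, 38809), Add(-168, 15334)) = Mul(4341, 15166) = 65835606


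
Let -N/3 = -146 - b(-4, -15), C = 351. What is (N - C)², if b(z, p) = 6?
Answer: 11025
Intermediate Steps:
N = 456 (N = -3*(-146 - 1*6) = -3*(-146 - 6) = -3*(-152) = 456)
(N - C)² = (456 - 1*351)² = (456 - 351)² = 105² = 11025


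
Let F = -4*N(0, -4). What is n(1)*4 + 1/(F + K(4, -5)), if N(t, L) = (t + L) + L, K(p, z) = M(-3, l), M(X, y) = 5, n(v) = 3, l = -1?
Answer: 445/37 ≈ 12.027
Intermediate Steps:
K(p, z) = 5
N(t, L) = t + 2*L (N(t, L) = (L + t) + L = t + 2*L)
F = 32 (F = -4*(0 + 2*(-4)) = -4*(0 - 8) = -4*(-8) = 32)
n(1)*4 + 1/(F + K(4, -5)) = 3*4 + 1/(32 + 5) = 12 + 1/37 = 445/37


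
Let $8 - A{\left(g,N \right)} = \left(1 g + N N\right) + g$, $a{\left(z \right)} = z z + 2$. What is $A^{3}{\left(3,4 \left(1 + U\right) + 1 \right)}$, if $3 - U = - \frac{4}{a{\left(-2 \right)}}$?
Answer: $- \frac{41529573847}{729} \approx -5.6968 \cdot 10^{7}$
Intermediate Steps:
$a{\left(z \right)} = 2 + z^{2}$ ($a{\left(z \right)} = z^{2} + 2 = 2 + z^{2}$)
$U = \frac{11}{3}$ ($U = 3 - - \frac{4}{2 + \left(-2\right)^{2}} = 3 - - \frac{4}{2 + 4} = 3 - - \frac{4}{6} = 3 - \left(-4\right) \frac{1}{6} = 3 - - \frac{2}{3} = 3 + \frac{2}{3} = \frac{11}{3} \approx 3.6667$)
$A{\left(g,N \right)} = 8 - N^{2} - 2 g$ ($A{\left(g,N \right)} = 8 - \left(\left(1 g + N N\right) + g\right) = 8 - \left(\left(g + N^{2}\right) + g\right) = 8 - \left(N^{2} + 2 g\right) = 8 - N^{2} - 2 g$)
$A^{3}{\left(3,4 \left(1 + U\right) + 1 \right)} = \left(8 - \left(4 \left(1 + \frac{11}{3}\right) + 1\right)^{2} - 6\right)^{3} = \left(8 - \left(4 \cdot \frac{14}{3} + 1\right)^{2} - 6\right)^{3} = \left(8 - \left(\frac{56}{3} + 1\right)^{2} - 6\right)^{3} = \left(8 - \left(\frac{59}{3}\right)^{2} - 6\right)^{3} = \left(8 - \frac{3481}{9} - 6\right)^{3} = \left(- \frac{3463}{9}\right)^{3} = - \frac{41529573847}{729}$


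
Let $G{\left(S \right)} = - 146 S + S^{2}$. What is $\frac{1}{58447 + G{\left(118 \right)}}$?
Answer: $\frac{1}{55143} \approx 1.8135 \cdot 10^{-5}$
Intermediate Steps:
$G{\left(S \right)} = S^{2} - 146 S$
$\frac{1}{58447 + G{\left(118 \right)}} = \frac{1}{58447 + 118 \left(-146 + 118\right)} = \frac{1}{58447 + 118 \left(-28\right)} = \frac{1}{58447 - 3304} = \frac{1}{55143}$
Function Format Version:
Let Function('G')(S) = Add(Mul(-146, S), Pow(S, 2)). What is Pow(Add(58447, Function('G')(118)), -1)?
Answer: Rational(1, 55143) ≈ 1.8135e-5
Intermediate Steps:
Function('G')(S) = Add(Pow(S, 2), Mul(-146, S))
Pow(Add(58447, Function('G')(118)), -1) = Pow(Add(58447, Mul(118, Add(-146, 118))), -1) = Pow(Add(58447, Mul(118, -28)), -1) = Pow(Add(58447, -3304), -1) = Pow(55143, -1) = Rational(1, 55143)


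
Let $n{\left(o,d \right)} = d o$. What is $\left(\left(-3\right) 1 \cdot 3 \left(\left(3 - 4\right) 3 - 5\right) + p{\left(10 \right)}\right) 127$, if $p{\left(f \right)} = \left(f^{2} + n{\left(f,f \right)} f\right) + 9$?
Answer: $149987$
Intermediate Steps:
$p{\left(f \right)} = 9 + f^{2} + f^{3}$ ($p{\left(f \right)} = \left(f^{2} + f f f\right) + 9 = \left(f^{2} + f^{2} f\right) + 9 = \left(f^{2} + f^{3}\right) + 9 = 9 + f^{2} + f^{3}$)
$\left(\left(-3\right) 1 \cdot 3 \left(\left(3 - 4\right) 3 - 5\right) + p{\left(10 \right)}\right) 127 = \left(\left(-3\right) 1 \cdot 3 \left(\left(3 - 4\right) 3 - 5\right) + \left(9 + 10^{2} + 10^{3}\right)\right) 127 = \left(\left(-3\right) 3 \left(\left(-1\right) 3 - 5\right) + \left(9 + 100 + 1000\right)\right) 127 = \left(- 9 \left(-3 - 5\right) + 1109\right) 127 = \left(\left(-9\right) \left(-8\right) + 1109\right) 127 = \left(72 + 1109\right) 127 = 1181 \cdot 127 = 149987$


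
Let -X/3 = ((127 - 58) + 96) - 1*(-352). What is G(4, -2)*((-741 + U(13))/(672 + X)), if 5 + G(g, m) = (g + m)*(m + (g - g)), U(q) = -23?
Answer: -2292/293 ≈ -7.8225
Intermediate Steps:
X = -1551 (X = -3*(((127 - 58) + 96) - 1*(-352)) = -3*((69 + 96) + 352) = -3*(165 + 352) = -3*517 = -1551)
G(g, m) = -5 + m*(g + m) (G(g, m) = -5 + (g + m)*(m + (g - g)) = -5 + (g + m)*(m + 0) = -5 + (g + m)*m = -5 + m*(g + m))
G(4, -2)*((-741 + U(13))/(672 + X)) = (-5 + (-2)² + 4*(-2))*((-741 - 23)/(672 - 1551)) = (-5 + 4 - 8)*(-764/(-879)) = -(-6876)*(-1)/879 = -9*764/879 = -2292/293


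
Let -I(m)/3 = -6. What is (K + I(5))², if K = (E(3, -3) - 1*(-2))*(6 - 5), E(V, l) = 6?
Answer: 676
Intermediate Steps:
I(m) = 18 (I(m) = -3*(-6) = 18)
K = 8 (K = (6 - 1*(-2))*(6 - 5) = (6 + 2)*1 = 8*1 = 8)
(K + I(5))² = (8 + 18)² = 26² = 676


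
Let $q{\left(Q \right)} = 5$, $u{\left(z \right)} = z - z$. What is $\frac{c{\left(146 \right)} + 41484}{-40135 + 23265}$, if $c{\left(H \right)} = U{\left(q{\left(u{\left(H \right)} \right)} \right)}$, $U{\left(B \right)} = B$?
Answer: $- \frac{5927}{2410} \approx -2.4593$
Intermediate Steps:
$u{\left(z \right)} = 0$
$c{\left(H \right)} = 5$
$\frac{c{\left(146 \right)} + 41484}{-40135 + 23265} = \frac{5 + 41484}{-40135 + 23265} = \frac{41489}{-16870} = 41489 \left(- \frac{1}{16870}\right) = - \frac{5927}{2410}$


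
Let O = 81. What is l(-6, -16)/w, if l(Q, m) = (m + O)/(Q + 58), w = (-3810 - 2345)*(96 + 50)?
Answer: -1/718904 ≈ -1.3910e-6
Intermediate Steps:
w = -898630 (w = -6155*146 = -898630)
l(Q, m) = (81 + m)/(58 + Q) (l(Q, m) = (m + 81)/(Q + 58) = (81 + m)/(58 + Q))
l(-6, -16)/w = ((81 - 16)/(58 - 6))/(-898630) = (65/52)*(-1/898630) = ((1/52)*65)*(-1/898630) = (5/4)*(-1/898630) = -1/718904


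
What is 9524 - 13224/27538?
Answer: 131129344/13769 ≈ 9523.5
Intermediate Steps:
9524 - 13224/27538 = 9524 - 13224*1/27538 = 9524 - 6612/13769 = 131129344/13769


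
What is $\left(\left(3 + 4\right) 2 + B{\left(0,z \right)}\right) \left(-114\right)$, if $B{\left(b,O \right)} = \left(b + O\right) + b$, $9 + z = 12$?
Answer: $-1938$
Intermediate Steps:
$z = 3$ ($z = -9 + 12 = 3$)
$B{\left(b,O \right)} = O + 2 b$ ($B{\left(b,O \right)} = \left(O + b\right) + b = O + 2 b$)
$\left(\left(3 + 4\right) 2 + B{\left(0,z \right)}\right) \left(-114\right) = \left(\left(3 + 4\right) 2 + \left(3 + 2 \cdot 0\right)\right) \left(-114\right) = \left(7 \cdot 2 + \left(3 + 0\right)\right) \left(-114\right) = \left(14 + 3\right) \left(-114\right) = 17 \left(-114\right) = -1938$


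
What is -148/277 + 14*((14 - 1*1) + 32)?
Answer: 174362/277 ≈ 629.47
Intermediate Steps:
-148/277 + 14*((14 - 1*1) + 32) = -148*1/277 + 14*((14 - 1) + 32) = -148/277 + 14*(13 + 32) = -148/277 + 14*45 = -148/277 + 630 = 174362/277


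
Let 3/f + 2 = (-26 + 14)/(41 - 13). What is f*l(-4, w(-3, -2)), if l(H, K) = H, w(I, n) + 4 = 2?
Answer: 84/17 ≈ 4.9412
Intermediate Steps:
w(I, n) = -2 (w(I, n) = -4 + 2 = -2)
f = -21/17 (f = 3/(-2 + (-26 + 14)/(41 - 13)) = 3/(-2 - 12/28) = 3/(-2 - 12*1/28) = 3/(-2 - 3/7) = 3/(-17/7) = 3*(-7/17) = -21/17 ≈ -1.2353)
f*l(-4, w(-3, -2)) = -21/17*(-4) = 84/17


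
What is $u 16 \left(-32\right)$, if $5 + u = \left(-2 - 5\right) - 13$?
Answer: $12800$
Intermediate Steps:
$u = -25$ ($u = -5 - 20 = -25$)
$u 16 \left(-32\right) = \left(-25\right) 16 \left(-32\right) = \left(-400\right) \left(-32\right) = 12800$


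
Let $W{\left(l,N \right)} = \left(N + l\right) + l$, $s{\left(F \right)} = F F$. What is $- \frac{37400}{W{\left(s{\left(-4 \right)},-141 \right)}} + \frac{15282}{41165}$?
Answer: $\frac{1541236738}{4486985} \approx 343.49$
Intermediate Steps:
$s{\left(F \right)} = F^{2}$
$W{\left(l,N \right)} = N + 2 l$
$- \frac{37400}{W{\left(s{\left(-4 \right)},-141 \right)}} + \frac{15282}{41165} = - \frac{37400}{-141 + 2 \left(-4\right)^{2}} + \frac{15282}{41165} = - \frac{37400}{-141 + 2 \cdot 16} + 15282 \cdot \frac{1}{41165} = - \frac{37400}{-141 + 32} + \frac{15282}{41165} = - \frac{37400}{-109} + \frac{15282}{41165} = \left(-37400\right) \left(- \frac{1}{109}\right) + \frac{15282}{41165} = \frac{37400}{109} + \frac{15282}{41165} = \frac{1541236738}{4486985}$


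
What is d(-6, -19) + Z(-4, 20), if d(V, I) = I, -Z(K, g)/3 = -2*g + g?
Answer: 41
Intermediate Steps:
Z(K, g) = 3*g (Z(K, g) = -3*(-2*g + g) = -(-3)*g = 3*g)
d(-6, -19) + Z(-4, 20) = -19 + 3*20 = -19 + 60 = 41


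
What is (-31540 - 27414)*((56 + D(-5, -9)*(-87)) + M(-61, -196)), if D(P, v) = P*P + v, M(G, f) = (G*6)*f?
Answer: -4150361600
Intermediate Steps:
M(G, f) = 6*G*f (M(G, f) = (6*G)*f = 6*G*f)
D(P, v) = v + P**2 (D(P, v) = P**2 + v = v + P**2)
(-31540 - 27414)*((56 + D(-5, -9)*(-87)) + M(-61, -196)) = (-31540 - 27414)*((56 + (-9 + (-5)**2)*(-87)) + 6*(-61)*(-196)) = -58954*((56 + (-9 + 25)*(-87)) + 71736) = -58954*((56 + 16*(-87)) + 71736) = -58954*((56 - 1392) + 71736) = -58954*(-1336 + 71736) = -58954*70400 = -4150361600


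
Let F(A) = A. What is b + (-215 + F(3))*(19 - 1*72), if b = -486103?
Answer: -474867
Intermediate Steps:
b + (-215 + F(3))*(19 - 1*72) = -486103 + (-215 + 3)*(19 - 1*72) = -486103 - 212*(19 - 72) = -486103 - 212*(-53) = -486103 + 11236 = -474867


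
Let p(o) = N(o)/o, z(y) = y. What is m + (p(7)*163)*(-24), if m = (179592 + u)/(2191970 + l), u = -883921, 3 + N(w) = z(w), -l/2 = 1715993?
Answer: -19398840065/8680112 ≈ -2234.9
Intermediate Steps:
l = -3431986 (l = -2*1715993 = -3431986)
N(w) = -3 + w
p(o) = (-3 + o)/o
m = 704329/1240016 (m = (179592 - 883921)/(2191970 - 3431986) = -704329/(-1240016) = -704329*(-1/1240016) = 704329/1240016 ≈ 0.56800)
m + (p(7)*163)*(-24) = 704329/1240016 + (((-3 + 7)/7)*163)*(-24) = 704329/1240016 + (((⅐)*4)*163)*(-24) = 704329/1240016 + ((4/7)*163)*(-24) = 704329/1240016 + (652/7)*(-24) = 704329/1240016 - 15648/7 = -19398840065/8680112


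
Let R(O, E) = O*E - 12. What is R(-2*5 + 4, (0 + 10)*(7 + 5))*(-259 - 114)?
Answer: 273036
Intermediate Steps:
R(O, E) = -12 + E*O (R(O, E) = E*O - 12 = -12 + E*O)
R(-2*5 + 4, (0 + 10)*(7 + 5))*(-259 - 114) = (-12 + ((0 + 10)*(7 + 5))*(-2*5 + 4))*(-259 - 114) = (-12 + (10*12)*(-10 + 4))*(-373) = (-12 + 120*(-6))*(-373) = (-12 - 720)*(-373) = -732*(-373) = 273036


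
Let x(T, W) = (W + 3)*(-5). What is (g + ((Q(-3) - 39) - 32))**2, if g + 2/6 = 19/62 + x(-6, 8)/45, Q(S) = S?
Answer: 1763076121/311364 ≈ 5662.4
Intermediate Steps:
x(T, W) = -15 - 5*W (x(T, W) = (3 + W)*(-5) = -15 - 5*W)
g = -697/558 (g = -1/3 + (19/62 + (-15 - 5*8)/45) = -1/3 + (19*(1/62) + (-15 - 40)*(1/45)) = -1/3 + (19/62 - 55*1/45) = -1/3 + (19/62 - 11/9) = -1/3 - 511/558 = -697/558 ≈ -1.2491)
(g + ((Q(-3) - 39) - 32))**2 = (-697/558 + ((-3 - 39) - 32))**2 = (-697/558 + (-42 - 32))**2 = (-697/558 - 74)**2 = (-41989/558)**2 = 1763076121/311364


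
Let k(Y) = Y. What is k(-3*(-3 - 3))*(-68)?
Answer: -1224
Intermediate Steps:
k(-3*(-3 - 3))*(-68) = -3*(-3 - 3)*(-68) = -3*(-6)*(-68) = 18*(-68) = -1224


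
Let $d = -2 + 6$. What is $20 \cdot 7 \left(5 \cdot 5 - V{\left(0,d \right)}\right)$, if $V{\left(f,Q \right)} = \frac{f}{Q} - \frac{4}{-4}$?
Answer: $3360$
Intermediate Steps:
$d = 4$
$V{\left(f,Q \right)} = 1 + \frac{f}{Q}$ ($V{\left(f,Q \right)} = \frac{f}{Q} - -1 = \frac{f}{Q} + 1 = 1 + \frac{f}{Q}$)
$20 \cdot 7 \left(5 \cdot 5 - V{\left(0,d \right)}\right) = 20 \cdot 7 \left(5 \cdot 5 - \frac{4 + 0}{4}\right) = 140 \left(25 - \frac{1}{4} \cdot 4\right) = 140 \left(25 - 1\right) = 140 \cdot 24 = 3360$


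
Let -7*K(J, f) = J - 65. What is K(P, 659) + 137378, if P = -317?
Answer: 962028/7 ≈ 1.3743e+5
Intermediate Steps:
K(J, f) = 65/7 - J/7 (K(J, f) = -(J - 65)/7 = -(-65 + J)/7 = 65/7 - J/7)
K(P, 659) + 137378 = (65/7 - ⅐*(-317)) + 137378 = (65/7 + 317/7) + 137378 = 382/7 + 137378 = 962028/7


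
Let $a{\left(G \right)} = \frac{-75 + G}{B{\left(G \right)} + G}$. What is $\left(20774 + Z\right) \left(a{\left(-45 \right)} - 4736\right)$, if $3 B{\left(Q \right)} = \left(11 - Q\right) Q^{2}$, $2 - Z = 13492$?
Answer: $- \frac{28943022560}{839} \approx -3.4497 \cdot 10^{7}$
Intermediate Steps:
$Z = -13490$ ($Z = 2 - 13492 = -13490$)
$B{\left(Q \right)} = \frac{Q^{2} \left(11 - Q\right)}{3}$ ($B{\left(Q \right)} = \frac{\left(11 - Q\right) Q^{2}}{3} = \frac{Q^{2} \left(11 - Q\right)}{3}$)
$a{\left(G \right)} = \frac{-75 + G}{G + \frac{G^{2} \left(11 - G\right)}{3}}$ ($a{\left(G \right)} = \frac{-75 + G}{\frac{G^{2} \left(11 - G\right)}{3} + G} = \frac{-75 + G}{G + \frac{G^{2} \left(11 - G\right)}{3}}$)
$\left(20774 + Z\right) \left(a{\left(-45 \right)} - 4736\right) = \left(20774 - 13490\right) \left(\frac{3 \left(75 - -45\right)}{\left(-45\right) \left(-3 - 45 \left(-11 - 45\right)\right)} - 4736\right) = 7284 \left(3 \left(- \frac{1}{45}\right) \frac{1}{-3 - -2520} \left(75 + 45\right) - 4736\right) = 7284 \left(3 \left(- \frac{1}{45}\right) \frac{1}{-3 + 2520} \cdot 120 - 4736\right) = 7284 \left(3 \left(- \frac{1}{45}\right) \frac{1}{2517} \cdot 120 - 4736\right) = 7284 \left(- \frac{8}{2517} - 4736\right) = 7284 \left(- \frac{11920520}{2517}\right) = - \frac{28943022560}{839}$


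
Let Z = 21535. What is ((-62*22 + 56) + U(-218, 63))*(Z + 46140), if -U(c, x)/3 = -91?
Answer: -70043625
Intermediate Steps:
U(c, x) = 273 (U(c, x) = -3*(-91) = 273)
((-62*22 + 56) + U(-218, 63))*(Z + 46140) = ((-62*22 + 56) + 273)*(21535 + 46140) = ((-1364 + 56) + 273)*67675 = (-1308 + 273)*67675 = -1035*67675 = -70043625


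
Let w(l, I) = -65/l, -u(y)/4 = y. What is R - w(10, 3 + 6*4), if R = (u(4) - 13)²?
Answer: 1695/2 ≈ 847.50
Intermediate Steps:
u(y) = -4*y
R = 841 (R = (-4*4 - 13)² = (-16 - 13)² = (-29)² = 841)
R - w(10, 3 + 6*4) = 841 - (-65)/10 = 841 - 1*(-13/2) = 841 + 13/2 = 1695/2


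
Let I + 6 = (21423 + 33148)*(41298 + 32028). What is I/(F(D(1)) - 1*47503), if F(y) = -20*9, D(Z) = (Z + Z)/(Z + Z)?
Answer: -4001473140/47683 ≈ -83918.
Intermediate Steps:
D(Z) = 1 (D(Z) = (2*Z)/((2*Z)) = (2*Z)*(1/(2*Z)) = 1)
F(y) = -180
I = 4001473140 (I = -6 + (21423 + 33148)*(41298 + 32028) = -6 + 54571*73326 = -6 + 4001473146 = 4001473140)
I/(F(D(1)) - 1*47503) = 4001473140/(-180 - 1*47503) = 4001473140/(-180 - 47503) = 4001473140/(-47683) = 4001473140*(-1/47683) = -4001473140/47683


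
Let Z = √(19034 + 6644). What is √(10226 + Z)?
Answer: √(10226 + √25678) ≈ 101.91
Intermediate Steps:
Z = √25678 ≈ 160.24
√(10226 + Z) = √(10226 + √25678)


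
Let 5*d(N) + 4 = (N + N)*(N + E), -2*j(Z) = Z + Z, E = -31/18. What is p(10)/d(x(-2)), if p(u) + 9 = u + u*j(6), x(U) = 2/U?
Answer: -2655/13 ≈ -204.23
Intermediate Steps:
E = -31/18 (E = -31*1/18 = -31/18 ≈ -1.7222)
j(Z) = -Z (j(Z) = -(Z + Z)/2 = -Z)
d(N) = -⅘ + 2*N*(-31/18 + N)/5 (d(N) = -⅘ + ((N + N)*(N - 31/18))/5 = -⅘ + ((2*N)*(-31/18 + N))/5 = -⅘ + (2*N*(-31/18 + N))/5 = -⅘ + 2*N*(-31/18 + N)/5)
p(u) = -9 - 5*u (p(u) = -9 + (u + u*(-1*6)) = -9 + (u + u*(-6)) = -9 + (u - 6*u) = -9 - 5*u)
p(10)/d(x(-2)) = (-9 - 5*10)/(-⅘ - 62/(45*(-2)) + 2*(2/(-2))²/5) = (-9 - 50)/(-⅘ - 62*(-1)/(45*2) + 2*(2*(-½))²/5) = -59/(-⅘ - 31/45*(-1) + (⅖)*(-1)²) = -59/(-⅘ + 31/45 + (⅖)*1) = -59/(-⅘ + 31/45 + ⅖) = -59/13/45 = -59*45/13 = -2655/13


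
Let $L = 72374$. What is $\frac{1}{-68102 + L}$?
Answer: $\frac{1}{4272} \approx 0.00023408$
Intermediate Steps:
$\frac{1}{-68102 + L} = \frac{1}{-68102 + 72374} = \frac{1}{4272}$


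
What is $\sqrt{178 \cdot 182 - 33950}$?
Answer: $i \sqrt{1554} \approx 39.421 i$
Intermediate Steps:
$\sqrt{178 \cdot 182 - 33950} = \sqrt{32396 - 33950} = \sqrt{-1554} = i \sqrt{1554}$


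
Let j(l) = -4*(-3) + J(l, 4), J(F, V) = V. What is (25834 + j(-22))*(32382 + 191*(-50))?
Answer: 590207200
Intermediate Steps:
j(l) = 16 (j(l) = -4*(-3) + 4 = 12 + 4 = 16)
(25834 + j(-22))*(32382 + 191*(-50)) = (25834 + 16)*(32382 + 191*(-50)) = 25850*(32382 - 9550) = 25850*22832 = 590207200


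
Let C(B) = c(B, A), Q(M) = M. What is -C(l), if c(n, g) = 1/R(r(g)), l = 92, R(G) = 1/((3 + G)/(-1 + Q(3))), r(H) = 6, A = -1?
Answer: -9/2 ≈ -4.5000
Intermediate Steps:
R(G) = 1/(3/2 + G/2) (R(G) = 1/((3 + G)/(-1 + 3)) = 1/((3 + G)/2) = 1/((3 + G)*(½)) = 1/(3/2 + G/2))
c(n, g) = 9/2 (c(n, g) = 1/(2/(3 + 6)) = 1/(2/9) = 9/2)
C(B) = 9/2
-C(l) = -1*9/2 = -9/2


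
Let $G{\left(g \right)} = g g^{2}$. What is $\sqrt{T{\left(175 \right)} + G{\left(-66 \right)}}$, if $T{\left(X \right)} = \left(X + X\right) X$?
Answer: $i \sqrt{226246} \approx 475.65 i$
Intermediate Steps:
$G{\left(g \right)} = g^{3}$
$T{\left(X \right)} = 2 X^{2}$ ($T{\left(X \right)} = 2 X X = 2 X^{2}$)
$\sqrt{T{\left(175 \right)} + G{\left(-66 \right)}} = \sqrt{2 \cdot 175^{2} + \left(-66\right)^{3}} = \sqrt{2 \cdot 30625 - 287496} = \sqrt{61250 - 287496} = \sqrt{-226246} = i \sqrt{226246}$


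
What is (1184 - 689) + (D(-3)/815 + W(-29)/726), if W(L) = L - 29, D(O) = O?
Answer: 146418551/295845 ≈ 494.92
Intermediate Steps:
W(L) = -29 + L
(1184 - 689) + (D(-3)/815 + W(-29)/726) = (1184 - 689) + (-3/815 + (-29 - 29)/726) = 495 + (-3*1/815 - 58*1/726) = 495 + (-3/815 - 29/363) = 495 - 24724/295845 = 146418551/295845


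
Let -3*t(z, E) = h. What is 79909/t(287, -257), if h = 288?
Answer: -79909/96 ≈ -832.39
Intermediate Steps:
t(z, E) = -96 (t(z, E) = -⅓*288 = -96)
79909/t(287, -257) = 79909/(-96) = 79909*(-1/96) = -79909/96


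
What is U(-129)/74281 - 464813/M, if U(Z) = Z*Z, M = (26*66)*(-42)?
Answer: 35726124605/5353580232 ≈ 6.6733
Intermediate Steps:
M = -72072 (M = 1716*(-42) = -72072)
U(Z) = Z²
U(-129)/74281 - 464813/M = (-129)²/74281 - 464813/(-72072) = 16641*(1/74281) - 464813*(-1/72072) = 16641/74281 + 464813/72072 = 35726124605/5353580232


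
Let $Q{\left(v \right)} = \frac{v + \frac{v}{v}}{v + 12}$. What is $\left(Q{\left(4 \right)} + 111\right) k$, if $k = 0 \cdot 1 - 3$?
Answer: $- \frac{5343}{16} \approx -333.94$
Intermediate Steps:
$Q{\left(v \right)} = \frac{1 + v}{12 + v}$ ($Q{\left(v \right)} = \frac{v + 1}{12 + v} = \frac{1 + v}{12 + v}$)
$k = -3$ ($k = 0 - 3 = -3$)
$\left(Q{\left(4 \right)} + 111\right) k = \left(\frac{1 + 4}{12 + 4} + 111\right) \left(-3\right) = \left(\frac{1}{16} \cdot 5 + 111\right) \left(-3\right) = \left(\frac{5}{16} + 111\right) \left(-3\right) = \frac{1781}{16} \left(-3\right) = - \frac{5343}{16}$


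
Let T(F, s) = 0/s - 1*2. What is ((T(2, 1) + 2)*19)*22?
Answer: 0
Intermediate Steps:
T(F, s) = -2 (T(F, s) = 0 - 2 = -2)
((T(2, 1) + 2)*19)*22 = ((-2 + 2)*19)*22 = (0*19)*22 = 0*22 = 0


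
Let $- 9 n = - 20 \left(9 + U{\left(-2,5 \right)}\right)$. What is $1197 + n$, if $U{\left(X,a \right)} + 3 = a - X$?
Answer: $\frac{11033}{9} \approx 1225.9$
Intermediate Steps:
$U{\left(X,a \right)} = -3 + a - X$ ($U{\left(X,a \right)} = -3 - \left(X - a\right) = -3 + a - X$)
$n = \frac{260}{9}$ ($n = - \frac{\left(-20\right) \left(9 - -4\right)}{9} = - \frac{\left(-20\right) \left(9 + \left(-3 + 5 + 2\right)\right)}{9} = - \frac{\left(-20\right) \left(9 + 4\right)}{9} = - \frac{\left(-20\right) 13}{9} = \left(- \frac{1}{9}\right) \left(-260\right) = \frac{260}{9} \approx 28.889$)
$1197 + n = 1197 + \frac{260}{9} = \frac{11033}{9}$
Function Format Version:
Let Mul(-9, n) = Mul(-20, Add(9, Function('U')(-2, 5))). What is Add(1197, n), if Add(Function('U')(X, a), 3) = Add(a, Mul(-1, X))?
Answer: Rational(11033, 9) ≈ 1225.9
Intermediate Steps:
Function('U')(X, a) = Add(-3, a, Mul(-1, X)) (Function('U')(X, a) = Add(-3, Add(a, Mul(-1, X))) = Add(-3, a, Mul(-1, X)))
n = Rational(260, 9) (n = Mul(Rational(-1, 9), Mul(-20, Add(9, Add(-3, 5, Mul(-1, -2))))) = Mul(Rational(-1, 9), Mul(-20, Add(9, Add(-3, 5, 2)))) = Mul(Rational(-1, 9), Mul(-20, Add(9, 4))) = Mul(Rational(-1, 9), Mul(-20, 13)) = Mul(Rational(-1, 9), -260) = Rational(260, 9) ≈ 28.889)
Add(1197, n) = Add(1197, Rational(260, 9)) = Rational(11033, 9)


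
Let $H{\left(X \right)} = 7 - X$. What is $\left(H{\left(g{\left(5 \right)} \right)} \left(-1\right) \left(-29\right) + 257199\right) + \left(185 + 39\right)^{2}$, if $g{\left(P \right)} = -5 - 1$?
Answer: $307752$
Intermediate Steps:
$g{\left(P \right)} = -6$ ($g{\left(P \right)} = -5 - 1 = -6$)
$\left(H{\left(g{\left(5 \right)} \right)} \left(-1\right) \left(-29\right) + 257199\right) + \left(185 + 39\right)^{2} = \left(\left(7 - -6\right) \left(-1\right) \left(-29\right) + 257199\right) + \left(185 + 39\right)^{2} = \left(\left(7 + 6\right) \left(-1\right) \left(-29\right) + 257199\right) + 224^{2} = \left(13 \left(-1\right) \left(-29\right) + 257199\right) + 50176 = \left(\left(-13\right) \left(-29\right) + 257199\right) + 50176 = \left(377 + 257199\right) + 50176 = 257576 + 50176 = 307752$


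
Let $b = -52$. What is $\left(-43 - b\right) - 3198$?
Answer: $-3189$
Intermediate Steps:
$\left(-43 - b\right) - 3198 = \left(-43 - -52\right) - 3198 = \left(-43 + 52\right) - 3198 = 9 - 3198 = -3189$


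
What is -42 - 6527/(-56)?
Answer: 4175/56 ≈ 74.554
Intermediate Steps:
-42 - 6527/(-56) = -42 - 6527*(-1)/56 = -42 - 107*(-61/56) = -42 + 6527/56 = 4175/56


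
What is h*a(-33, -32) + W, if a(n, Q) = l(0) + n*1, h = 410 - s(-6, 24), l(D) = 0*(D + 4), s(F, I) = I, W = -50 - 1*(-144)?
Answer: -12644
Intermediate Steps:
W = 94 (W = -50 + 144 = 94)
l(D) = 0 (l(D) = 0*(4 + D) = 0)
h = 386 (h = 410 - 1*24 = 410 - 24 = 386)
a(n, Q) = n (a(n, Q) = 0 + n*1 = 0 + n = n)
h*a(-33, -32) + W = 386*(-33) + 94 = -12738 + 94 = -12644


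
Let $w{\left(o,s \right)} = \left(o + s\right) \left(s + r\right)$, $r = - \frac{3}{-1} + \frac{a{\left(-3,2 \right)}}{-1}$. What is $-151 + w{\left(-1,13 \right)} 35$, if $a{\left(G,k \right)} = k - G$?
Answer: $4469$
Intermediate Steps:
$r = -2$ ($r = - \frac{3}{-1} + \frac{2 - -3}{-1} = \left(-3\right) \left(-1\right) + \left(2 + 3\right) \left(-1\right) = 3 + 5 \left(-1\right) = 3 - 5 = -2$)
$w{\left(o,s \right)} = \left(-2 + s\right) \left(o + s\right)$ ($w{\left(o,s \right)} = \left(o + s\right) \left(s - 2\right) = \left(o + s\right) \left(-2 + s\right) = \left(-2 + s\right) \left(o + s\right)$)
$-151 + w{\left(-1,13 \right)} 35 = -151 + \left(13^{2} - -2 - 26 - 13\right) 35 = -151 + \left(169 + 2 - 26 - 13\right) 35 = -151 + 132 \cdot 35 = -151 + 4620 = 4469$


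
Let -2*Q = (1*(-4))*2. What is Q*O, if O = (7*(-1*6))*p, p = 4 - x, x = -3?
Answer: -1176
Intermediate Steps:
p = 7 (p = 4 - 1*(-3) = 4 + 3 = 7)
Q = 4 (Q = -1*(-4)*2/2 = -(-2)*2 = -1/2*(-8) = 4)
O = -294 (O = (7*(-1*6))*7 = (7*(-6))*7 = -42*7 = -294)
Q*O = 4*(-294) = -1176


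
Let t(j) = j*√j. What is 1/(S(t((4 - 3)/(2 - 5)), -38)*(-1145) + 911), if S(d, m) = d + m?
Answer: 1199367/53278392532 - 3435*I*√3/53278392532 ≈ 2.2511e-5 - 1.1167e-7*I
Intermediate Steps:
t(j) = j^(3/2)
1/(S(t((4 - 3)/(2 - 5)), -38)*(-1145) + 911) = 1/((((4 - 3)/(2 - 5))^(3/2) - 38)*(-1145) + 911) = 1/(((1/(-3))^(3/2) - 38)*(-1145) + 911) = 1/(((1*(-⅓))^(3/2) - 38)*(-1145) + 911) = 1/(((-⅓)^(3/2) - 38)*(-1145) + 911) = 1/((-I*√3/9 - 38)*(-1145) + 911) = 1/((-38 - I*√3/9)*(-1145) + 911) = 1/((43510 + 1145*I*√3/9) + 911) = 1/(44421 + 1145*I*√3/9)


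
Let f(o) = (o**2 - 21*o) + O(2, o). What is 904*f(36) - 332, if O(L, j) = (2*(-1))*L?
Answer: 484212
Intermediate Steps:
O(L, j) = -2*L
f(o) = -4 + o**2 - 21*o (f(o) = (o**2 - 21*o) - 2*2 = (o**2 - 21*o) - 4 = -4 + o**2 - 21*o)
904*f(36) - 332 = 904*(-4 + 36**2 - 21*36) - 332 = 904*(-4 + 1296 - 756) - 332 = 904*536 - 332 = 484544 - 332 = 484212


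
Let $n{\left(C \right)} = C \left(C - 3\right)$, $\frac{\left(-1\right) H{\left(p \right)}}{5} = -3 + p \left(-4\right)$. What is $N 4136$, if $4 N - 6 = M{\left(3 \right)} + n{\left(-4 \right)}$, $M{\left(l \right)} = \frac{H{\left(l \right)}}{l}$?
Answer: $61006$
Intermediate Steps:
$H{\left(p \right)} = 15 + 20 p$ ($H{\left(p \right)} = - 5 \left(-3 + p \left(-4\right)\right) = - 5 \left(-3 - 4 p\right) = 15 + 20 p$)
$M{\left(l \right)} = \frac{15 + 20 l}{l}$
$n{\left(C \right)} = C \left(-3 + C\right)$
$N = \frac{59}{4}$ ($N = \frac{3}{2} + \frac{\left(20 + \frac{15}{3}\right) - 4 \left(-3 - 4\right)}{4} = \frac{3}{2} + \frac{\left(20 + 15 \cdot \frac{1}{3}\right) - -28}{4} = \frac{3}{2} + \frac{\left(20 + 5\right) + 28}{4} = \frac{3}{2} + \frac{25 + 28}{4} = \frac{3}{2} + \frac{1}{4} \cdot 53 = \frac{3}{2} + \frac{53}{4} = \frac{59}{4} \approx 14.75$)
$N 4136 = \frac{59}{4} \cdot 4136 = 61006$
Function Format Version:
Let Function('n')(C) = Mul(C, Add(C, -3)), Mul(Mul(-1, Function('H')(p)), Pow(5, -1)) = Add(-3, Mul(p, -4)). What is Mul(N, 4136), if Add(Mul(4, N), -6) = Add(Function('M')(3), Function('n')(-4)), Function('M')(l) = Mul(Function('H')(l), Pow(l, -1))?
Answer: 61006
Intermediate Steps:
Function('H')(p) = Add(15, Mul(20, p)) (Function('H')(p) = Mul(-5, Add(-3, Mul(p, -4))) = Mul(-5, Add(-3, Mul(-4, p))) = Add(15, Mul(20, p)))
Function('M')(l) = Mul(Pow(l, -1), Add(15, Mul(20, l))) (Function('M')(l) = Mul(Add(15, Mul(20, l)), Pow(l, -1)) = Mul(Pow(l, -1), Add(15, Mul(20, l))))
Function('n')(C) = Mul(C, Add(-3, C))
N = Rational(59, 4) (N = Add(Rational(3, 2), Mul(Rational(1, 4), Add(Add(20, Mul(15, Pow(3, -1))), Mul(-4, Add(-3, -4))))) = Add(Rational(3, 2), Mul(Rational(1, 4), Add(Add(20, Mul(15, Rational(1, 3))), Mul(-4, -7)))) = Add(Rational(3, 2), Mul(Rational(1, 4), Add(Add(20, 5), 28))) = Add(Rational(3, 2), Mul(Rational(1, 4), Add(25, 28))) = Add(Rational(3, 2), Mul(Rational(1, 4), 53)) = Add(Rational(3, 2), Rational(53, 4)) = Rational(59, 4) ≈ 14.750)
Mul(N, 4136) = Mul(Rational(59, 4), 4136) = 61006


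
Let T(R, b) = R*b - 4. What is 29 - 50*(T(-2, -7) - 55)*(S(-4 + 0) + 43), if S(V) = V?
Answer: 87779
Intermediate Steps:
T(R, b) = -4 + R*b
29 - 50*(T(-2, -7) - 55)*(S(-4 + 0) + 43) = 29 - 50*((-4 - 2*(-7)) - 55)*((-4 + 0) + 43) = 29 - 50*((-4 + 14) - 55)*(-4 + 43) = 29 - 50*(10 - 55)*39 = 29 - (-2250)*39 = 29 - 50*(-1755) = 29 + 87750 = 87779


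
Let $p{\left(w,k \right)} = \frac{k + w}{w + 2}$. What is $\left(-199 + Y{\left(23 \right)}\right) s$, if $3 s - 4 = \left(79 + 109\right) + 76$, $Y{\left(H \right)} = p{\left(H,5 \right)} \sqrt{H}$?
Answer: $- \frac{53332}{3} + \frac{7504 \sqrt{23}}{75} \approx -17298.0$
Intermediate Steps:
$p{\left(w,k \right)} = \frac{k + w}{2 + w}$
$Y{\left(H \right)} = \frac{\sqrt{H} \left(5 + H\right)}{2 + H}$ ($Y{\left(H \right)} = \frac{5 + H}{2 + H} \sqrt{H} = \frac{\sqrt{H} \left(5 + H\right)}{2 + H}$)
$s = \frac{268}{3}$ ($s = \frac{4}{3} + \frac{\left(79 + 109\right) + 76}{3} = \frac{4}{3} + \frac{188 + 76}{3} = \frac{4}{3} + \frac{1}{3} \cdot 264 = \frac{4}{3} + 88 = \frac{268}{3} \approx 89.333$)
$\left(-199 + Y{\left(23 \right)}\right) s = \left(-199 + \frac{\sqrt{23} \left(5 + 23\right)}{2 + 23}\right) \frac{268}{3} = \left(-199 + \sqrt{23} \cdot \frac{1}{25} \cdot 28\right) \frac{268}{3} = \left(-199 + \frac{28 \sqrt{23}}{25}\right) \frac{268}{3} = - \frac{53332}{3} + \frac{7504 \sqrt{23}}{75}$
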